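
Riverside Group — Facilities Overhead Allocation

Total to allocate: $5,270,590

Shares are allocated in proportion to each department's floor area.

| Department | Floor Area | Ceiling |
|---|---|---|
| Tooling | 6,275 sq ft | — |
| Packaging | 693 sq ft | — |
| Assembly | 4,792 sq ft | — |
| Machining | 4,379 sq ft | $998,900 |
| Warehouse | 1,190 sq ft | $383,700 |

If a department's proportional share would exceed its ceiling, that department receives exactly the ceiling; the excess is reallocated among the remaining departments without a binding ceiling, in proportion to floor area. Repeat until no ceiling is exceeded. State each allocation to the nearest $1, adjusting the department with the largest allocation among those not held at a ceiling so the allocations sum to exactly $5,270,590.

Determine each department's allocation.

Tooling: $2,074,586 | Packaging: $229,114 | Assembly: $1,584,290 | Machining: $998,900 | Warehouse: $383,700

Total floor area = 17,329.
Pro-rata shares before constraints: Tooling 1,908,532.07; Packaging 210,774.94; Assembly 1,457,479.79; Machining 1,331,866.44; Warehouse 361,936.76.
Held at cap: Machining ($998,900); residual $4,271,690 reallocated over remaining floor area 12,950.
Held at cap: Warehouse ($383,700); residual $3,887,990 reallocated over remaining floor area 11,760.
Shares after redistribution: Tooling 2,074,586.501 → $2,074,587; Packaging 229,113.70 → $229,114; Assembly 1,584,289.80 → $1,584,290.
Rounding difference −$1 applied to Tooling → $2,074,586.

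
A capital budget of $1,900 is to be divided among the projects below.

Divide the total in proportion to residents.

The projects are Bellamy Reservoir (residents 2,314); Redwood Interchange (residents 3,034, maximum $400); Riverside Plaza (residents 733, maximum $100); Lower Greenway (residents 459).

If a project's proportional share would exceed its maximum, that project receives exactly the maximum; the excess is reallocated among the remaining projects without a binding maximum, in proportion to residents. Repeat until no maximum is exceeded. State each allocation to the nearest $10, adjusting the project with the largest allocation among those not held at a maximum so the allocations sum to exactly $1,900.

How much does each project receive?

Combined residents = 6,540.
Pro-rata shares before constraints: Bellamy Reservoir 672.26; Redwood Interchange 881.44; Riverside Plaza 212.95; Lower Greenway 133.35.
Cap binds for Redwood Interchange ($400), Riverside Plaza ($100); residual $1,400 reallocated over remaining residents 2,773.
Redistributed shares: Bellamy Reservoir 1,168.27 → $1,170; Lower Greenway 231.73 → $230.

Bellamy Reservoir: $1,170 | Redwood Interchange: $400 | Riverside Plaza: $100 | Lower Greenway: $230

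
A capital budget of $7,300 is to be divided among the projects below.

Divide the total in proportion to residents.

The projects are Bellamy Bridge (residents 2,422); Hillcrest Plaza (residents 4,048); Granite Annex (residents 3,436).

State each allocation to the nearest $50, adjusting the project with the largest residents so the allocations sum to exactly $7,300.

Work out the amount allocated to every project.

Bellamy Bridge: $1,800 | Hillcrest Plaza: $2,950 | Granite Annex: $2,550

Sum of residents: 9,906.
Raw shares: Bellamy Bridge 2,422/9,906 × $7,300 = 1,784.84; Hillcrest Plaza 4,048/9,906 × $7,300 = 2,983.08; Granite Annex 3,436/9,906 × $7,300 = 2,532.08.
After rounding ($50): Bellamy Bridge $1,800; Hillcrest Plaza $3,000; Granite Annex $2,550. Sum = $7,350.
Difference $7,300 − $7,350 = −$50 applied to largest residents (Hillcrest Plaza): Hillcrest Plaza becomes $2,950.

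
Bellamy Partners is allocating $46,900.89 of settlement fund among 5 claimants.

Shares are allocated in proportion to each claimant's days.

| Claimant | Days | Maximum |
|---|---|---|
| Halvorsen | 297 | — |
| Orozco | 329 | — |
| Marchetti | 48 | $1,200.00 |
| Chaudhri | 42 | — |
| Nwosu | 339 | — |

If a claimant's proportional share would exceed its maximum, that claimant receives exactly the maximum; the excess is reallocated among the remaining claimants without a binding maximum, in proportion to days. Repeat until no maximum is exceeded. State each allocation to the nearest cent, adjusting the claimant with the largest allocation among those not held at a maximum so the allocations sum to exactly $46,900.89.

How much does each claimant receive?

Halvorsen: $13,478.81 | Orozco: $14,931.08 | Marchetti: $1,200.00 | Chaudhri: $1,906.09 | Nwosu: $15,384.91

Combined days = 1,055.
Pro-rata shares before constraints: Halvorsen 13,203.3785; Orozco 14,625.9647; Marchetti 2,133.8794; Chaudhri 1,867.1444; Nwosu 15,070.5229.
Cap binds for Marchetti ($1,200.00); balance $45,700.89 reallocated over remaining days 1,007.
Remaining shares: Halvorsen 13,478.8126 → $13,478.81; Orozco 14,931.0753 → $14,931.08; Chaudhri 1,906.0947 → $1,906.09; Nwosu 15,384.9074 → $15,384.91.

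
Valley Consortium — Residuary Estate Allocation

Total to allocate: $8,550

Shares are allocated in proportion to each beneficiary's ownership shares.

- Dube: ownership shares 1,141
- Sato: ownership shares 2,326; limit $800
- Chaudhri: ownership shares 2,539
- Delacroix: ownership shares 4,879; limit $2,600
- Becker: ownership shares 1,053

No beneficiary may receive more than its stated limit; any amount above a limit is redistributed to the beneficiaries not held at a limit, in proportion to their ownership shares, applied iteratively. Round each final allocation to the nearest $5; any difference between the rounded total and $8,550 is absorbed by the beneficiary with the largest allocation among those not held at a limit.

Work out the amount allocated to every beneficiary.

Dube: $1,240 · Sato: $800 · Chaudhri: $2,765 · Delacroix: $2,600 · Becker: $1,145

Ownership shares total: 11,938.
Pro-rata shares before constraints: Dube 817.18; Sato 1,665.88; Chaudhri 1,818.43; Delacroix 3,494.34; Becker 754.16.
Held at cap: Sato ($800), Delacroix ($2,600); residual $5,150 reallocated over remaining ownership shares 4,733.
Remaining shares: Dube 1,241.53 → $1,240; Chaudhri 2,762.70 → $2,765; Becker 1,145.77 → $1,145.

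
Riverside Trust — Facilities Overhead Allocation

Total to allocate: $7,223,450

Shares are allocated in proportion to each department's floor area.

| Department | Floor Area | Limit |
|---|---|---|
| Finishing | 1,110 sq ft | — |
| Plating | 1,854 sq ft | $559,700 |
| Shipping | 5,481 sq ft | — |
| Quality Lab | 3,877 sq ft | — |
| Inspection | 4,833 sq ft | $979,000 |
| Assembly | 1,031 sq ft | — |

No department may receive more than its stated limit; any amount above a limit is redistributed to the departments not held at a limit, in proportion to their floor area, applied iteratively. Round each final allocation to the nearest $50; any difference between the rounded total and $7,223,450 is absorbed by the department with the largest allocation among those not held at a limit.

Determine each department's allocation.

Total floor area = 18,186.
Proportional shares (ignoring caps): Finishing 440,890.22; Plating 736,405.82; Shipping 2,177,044.40; Quality Lab 1,539,938.17; Inspection 1,919,659.84; Assembly 409,511.54.
Held at cap: Plating ($559,700), Inspection ($979,000); residual $5,684,750 reallocated over remaining floor area 11,499.
Remaining shares: Finishing 548,749.67 → $548,750; Shipping 2,709,636.90 → $2,709,650; Quality Lab 1,916,668.91 → $1,916,650; Assembly 509,694.52 → $509,700.

Finishing: $548,750 | Plating: $559,700 | Shipping: $2,709,650 | Quality Lab: $1,916,650 | Inspection: $979,000 | Assembly: $509,700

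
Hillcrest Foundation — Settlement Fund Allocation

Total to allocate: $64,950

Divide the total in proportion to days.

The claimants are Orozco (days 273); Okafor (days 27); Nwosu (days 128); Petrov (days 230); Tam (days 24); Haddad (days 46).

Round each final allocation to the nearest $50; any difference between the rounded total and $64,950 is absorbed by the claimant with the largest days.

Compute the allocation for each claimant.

Sum of days: 728.
Raw shares: Orozco 273/728 × $64,950 = 24,356.25; Okafor 27/728 × $64,950 = 2,408.86; Nwosu 128/728 × $64,950 = 11,419.78; Petrov 230/728 × $64,950 = 20,519.92; Tam 24/728 × $64,950 = 2,141.21; Haddad 46/728 × $64,950 = 4,103.98.
After rounding ($50): Orozco $24,350; Okafor $2,400; Nwosu $11,400; Petrov $20,500; Tam $2,150; Haddad $4,100. Sum = $64,900.
Difference $64,950 − $64,900 = +$50 applied to largest days (Orozco): Orozco becomes $24,400.

Orozco: $24,400 | Okafor: $2,400 | Nwosu: $11,400 | Petrov: $20,500 | Tam: $2,150 | Haddad: $4,100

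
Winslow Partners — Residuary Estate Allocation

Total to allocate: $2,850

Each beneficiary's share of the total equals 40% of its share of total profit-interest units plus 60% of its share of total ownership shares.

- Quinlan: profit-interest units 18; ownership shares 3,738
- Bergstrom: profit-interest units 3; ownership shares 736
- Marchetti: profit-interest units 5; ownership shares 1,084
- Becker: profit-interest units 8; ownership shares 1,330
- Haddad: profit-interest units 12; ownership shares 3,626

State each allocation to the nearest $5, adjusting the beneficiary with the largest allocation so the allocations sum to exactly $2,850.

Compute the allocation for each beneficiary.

Quinlan: $1,055 | Bergstrom: $195 | Marchetti: $300 | Becker: $415 | Haddad: $885

Profit-interest units total 46; ownership shares total 10,514.
Combined weights (40% profit-interest units + 60% ownership shares): Quinlan 0.3698; Bergstrom 0.0681; Marchetti 0.1053; Becker 0.1455; Haddad 0.3113.
Pro-rata amounts: Quinlan 1,054.04; Bergstrom 194.05; Marchetti 300.22; Becker 414.57; Haddad 887.12.
At nearest $5: Quinlan $1,055; Bergstrom $195; Marchetti $300; Becker $415; Haddad $885. Sum = $2,850.
Rounded total matches; no reconciliation needed.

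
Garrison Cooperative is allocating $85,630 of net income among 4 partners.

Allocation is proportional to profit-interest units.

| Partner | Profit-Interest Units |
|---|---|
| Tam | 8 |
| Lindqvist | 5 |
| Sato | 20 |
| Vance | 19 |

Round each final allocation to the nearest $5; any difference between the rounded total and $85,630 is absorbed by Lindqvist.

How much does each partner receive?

Tam: $13,175 | Lindqvist: $8,230 | Sato: $32,935 | Vance: $31,290

Combined profit-interest units = 52.
Proportional shares: Tam 8/52 × $85,630 = 13,173.85; Lindqvist 5/52 × $85,630 = 8,233.65; Sato 20/52 × $85,630 = 32,934.62; Vance 19/52 × $85,630 = 31,287.88.
Rounded to nearest $5: Tam $13,175; Lindqvist $8,235; Sato $32,935; Vance $31,290. Sum = $85,635.
Difference $85,630 − $85,635 = −$5 applied to Lindqvist: Lindqvist becomes $8,230.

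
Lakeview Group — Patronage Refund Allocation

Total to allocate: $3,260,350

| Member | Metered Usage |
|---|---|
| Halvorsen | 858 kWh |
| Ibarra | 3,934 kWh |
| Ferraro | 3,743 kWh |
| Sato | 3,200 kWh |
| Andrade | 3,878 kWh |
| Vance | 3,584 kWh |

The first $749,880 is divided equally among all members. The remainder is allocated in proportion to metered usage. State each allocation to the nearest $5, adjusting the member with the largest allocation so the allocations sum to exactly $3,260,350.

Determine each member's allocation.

Halvorsen: $237,185 · Ibarra: $639,450 · Ferraro: $614,465 · Sato: $543,455 · Andrade: $632,120 · Vance: $593,675

First tranche $749,880 split equally: $124,980 each.
Remainder $2,510,470 by metered usage (total 19,197): Halvorsen 112,204.16 → $112,205; Ibarra 514,465.23 → $514,465; Ferraro 489,487.38 → $489,485; Sato 418,477.05 → $418,475; Andrade 507,141.88 → $507,140; Vance 468,694.30 → $468,695.
Rounding difference +$5 on remainder applied to Ibarra.
Totals: Halvorsen $124,980 + $112,205 = $237,185; Ibarra $124,980 + $514,470 = $639,450; Ferraro $124,980 + $489,485 = $614,465; Sato $124,980 + $418,475 = $543,455; Andrade $124,980 + $507,140 = $632,120; Vance $124,980 + $468,695 = $593,675.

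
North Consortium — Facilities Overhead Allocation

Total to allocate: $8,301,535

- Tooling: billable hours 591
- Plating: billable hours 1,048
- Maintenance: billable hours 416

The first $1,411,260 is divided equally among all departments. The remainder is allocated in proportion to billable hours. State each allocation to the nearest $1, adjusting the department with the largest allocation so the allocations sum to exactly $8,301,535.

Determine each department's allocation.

First tranche $1,411,260 split equally: $470,420 each.
Remainder $6,890,275 by billable hours (total 2,055): Tooling 1,981,582.74 → $1,981,583; Plating 3,513,872.60 → $3,513,873; Maintenance 1,394,819.66 → $1,394,820.
Rounding difference −$1 on remainder applied to Plating.
Totals: Tooling $470,420 + $1,981,583 = $2,452,003; Plating $470,420 + $3,513,872 = $3,984,292; Maintenance $470,420 + $1,394,820 = $1,865,240.

Tooling: $2,452,003 | Plating: $3,984,292 | Maintenance: $1,865,240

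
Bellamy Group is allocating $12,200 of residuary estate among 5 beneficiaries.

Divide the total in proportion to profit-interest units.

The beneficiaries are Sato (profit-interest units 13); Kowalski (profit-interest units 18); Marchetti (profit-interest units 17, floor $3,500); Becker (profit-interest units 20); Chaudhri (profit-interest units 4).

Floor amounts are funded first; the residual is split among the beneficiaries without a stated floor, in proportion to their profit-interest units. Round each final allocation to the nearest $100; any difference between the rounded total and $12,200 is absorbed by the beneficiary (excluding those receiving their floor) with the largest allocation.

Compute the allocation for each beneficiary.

Fund the minimums — Marchetti $3,500. Balance $8,700.
Balance split over remaining profit-interest units 55: Sato 2,056.36 → $2,100; Kowalski 2,847.27 → $2,800; Becker 3,163.64 → $3,200; Chaudhri 632.73 → $600.

Sato: $2,100; Kowalski: $2,800; Marchetti: $3,500; Becker: $3,200; Chaudhri: $600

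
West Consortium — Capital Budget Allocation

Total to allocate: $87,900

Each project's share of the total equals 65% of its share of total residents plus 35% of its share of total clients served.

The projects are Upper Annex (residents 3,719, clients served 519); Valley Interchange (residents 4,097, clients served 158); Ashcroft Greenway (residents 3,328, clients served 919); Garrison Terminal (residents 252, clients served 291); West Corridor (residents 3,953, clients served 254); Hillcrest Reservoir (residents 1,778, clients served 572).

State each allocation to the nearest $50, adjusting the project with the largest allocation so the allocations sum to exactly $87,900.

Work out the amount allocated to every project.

Residents total 17,127; clients served total 2,713.
Blended shares (65% residents + 35% clients served): Upper Annex 0.2081; Valley Interchange 0.1759; Ashcroft Greenway 0.2449; Garrison Terminal 0.0471; West Corridor 0.1828; Hillcrest Reservoir 0.1413.
Raw shares: Upper Annex 18,291.82; Valley Interchange 15,459.13; Ashcroft Greenway 21,523.40; Garrison Terminal 4,140.56; West Corridor 16,067.37; Hillcrest Reservoir 12,417.73.
Rounded to nearest $50: Upper Annex $18,300; Valley Interchange $15,450; Ashcroft Greenway $21,500; Garrison Terminal $4,150; West Corridor $16,050; Hillcrest Reservoir $12,400. Sum = $87,850.
Difference $87,900 − $87,850 = +$50 applied to largest allocation (Ashcroft Greenway): Ashcroft Greenway becomes $21,550.

Upper Annex: $18,300; Valley Interchange: $15,450; Ashcroft Greenway: $21,550; Garrison Terminal: $4,150; West Corridor: $16,050; Hillcrest Reservoir: $12,400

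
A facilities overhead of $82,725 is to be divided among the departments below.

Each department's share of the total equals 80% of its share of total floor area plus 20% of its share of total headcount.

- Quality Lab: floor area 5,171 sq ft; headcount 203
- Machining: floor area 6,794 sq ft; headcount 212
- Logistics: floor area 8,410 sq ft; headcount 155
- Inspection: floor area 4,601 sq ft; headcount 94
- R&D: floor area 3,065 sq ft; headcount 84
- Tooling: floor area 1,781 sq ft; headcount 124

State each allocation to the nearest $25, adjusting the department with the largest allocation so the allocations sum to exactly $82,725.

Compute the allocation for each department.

Totals — floor area 29,822, headcount 872.
Blended shares (80% floor area + 20% headcount): Quality Lab 0.1853; Machining 0.2309; Logistics 0.2612; Inspection 0.1450; R&D 0.1015; Tooling 0.0762.
Proportional shares: Quality Lab 15,326.96; Machining 19,099.43; Logistics 21,604.11; Inspection 11,993.91; R&D 8,395.53; Tooling 6,305.07.
At nearest $25: Quality Lab $15,325; Machining $19,100; Logistics $21,600; Inspection $12,000; R&D $8,400; Tooling $6,300. Sum = $82,725.
Rounded total matches; no reconciliation needed.

Quality Lab: $15,325 | Machining: $19,100 | Logistics: $21,600 | Inspection: $12,000 | R&D: $8,400 | Tooling: $6,300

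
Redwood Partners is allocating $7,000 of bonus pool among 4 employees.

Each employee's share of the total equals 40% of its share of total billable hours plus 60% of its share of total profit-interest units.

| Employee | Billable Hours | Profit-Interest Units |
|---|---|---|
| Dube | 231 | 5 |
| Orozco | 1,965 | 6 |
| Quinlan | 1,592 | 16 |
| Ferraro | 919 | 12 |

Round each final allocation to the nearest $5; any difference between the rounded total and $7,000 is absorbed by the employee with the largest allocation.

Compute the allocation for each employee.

Dube: $675; Orozco: $1,815; Quinlan: $2,670; Ferraro: $1,840

Billable hours total 4,707; profit-interest units total 39.
Composite weights (40% billable hours + 60% profit-interest units): Dube 0.0966; Orozco 0.2593; Quinlan 0.3814; Ferraro 0.2627.
Pro-rata amounts: Dube 675.87; Orozco 1,815.05; Quinlan 2,670.09; Ferraro 1,838.98.
At nearest $5: Dube $675; Orozco $1,815; Quinlan $2,670; Ferraro $1,840. Sum = $7,000.
Rounded total matches; no reconciliation needed.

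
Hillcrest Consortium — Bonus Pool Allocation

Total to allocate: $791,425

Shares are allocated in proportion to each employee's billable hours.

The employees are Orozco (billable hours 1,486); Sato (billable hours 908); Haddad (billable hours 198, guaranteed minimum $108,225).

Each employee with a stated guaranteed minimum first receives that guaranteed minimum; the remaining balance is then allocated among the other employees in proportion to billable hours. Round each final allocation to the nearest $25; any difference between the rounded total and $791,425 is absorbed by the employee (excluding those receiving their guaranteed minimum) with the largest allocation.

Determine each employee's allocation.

Orozco: $424,075 · Sato: $259,125 · Haddad: $108,225

Guaranteed amounts: Haddad $108,225. Balance $683,200.
Balance split over remaining billable hours 2,394: Orozco 424,074.85 → $424,075; Sato 259,125.15 → $259,125.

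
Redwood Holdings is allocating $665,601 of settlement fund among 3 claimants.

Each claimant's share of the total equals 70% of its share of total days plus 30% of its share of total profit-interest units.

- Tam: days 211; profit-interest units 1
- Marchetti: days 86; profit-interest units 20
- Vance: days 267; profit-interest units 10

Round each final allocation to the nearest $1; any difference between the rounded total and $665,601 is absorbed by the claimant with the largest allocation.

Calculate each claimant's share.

Tam: $180,749; Marchetti: $199,871; Vance: $284,981

Days total 564; profit-interest units total 31.
Composite weights (70% days + 30% profit-interest units): Tam 0.2716; Marchetti 0.3003; Vance 0.4282.
Pro-rata amounts: Tam 180,748.51; Marchetti 199,870.65; Vance 284,981.84.
At nearest $1: Tam $180,749; Marchetti $199,871; Vance $284,982. Sum = $665,602.
Difference $665,601 − $665,602 = −$1 applied to largest allocation (Vance): Vance becomes $284,981.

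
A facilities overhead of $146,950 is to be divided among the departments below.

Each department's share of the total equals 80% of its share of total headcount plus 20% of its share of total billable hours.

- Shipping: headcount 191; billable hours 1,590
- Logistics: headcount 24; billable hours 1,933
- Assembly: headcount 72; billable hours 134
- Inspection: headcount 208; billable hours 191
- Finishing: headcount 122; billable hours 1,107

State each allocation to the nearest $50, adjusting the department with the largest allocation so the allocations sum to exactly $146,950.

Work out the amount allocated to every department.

Headcount total 617; billable hours total 4,955.
Blended shares (80% headcount + 20% billable hours): Shipping 0.3118; Logistics 0.1091; Assembly 0.0988; Inspection 0.2774; Finishing 0.2029.
Unrounded shares: Shipping 45,823.05; Logistics 16,038.20; Assembly 14,513.31; Inspection 40,764.14; Finishing 29,811.29.
Rounded to nearest $50: Shipping $45,800; Logistics $16,050; Assembly $14,500; Inspection $40,750; Finishing $29,800. Sum = $146,900.
Difference $146,950 − $146,900 = +$50 applied to largest allocation (Shipping): Shipping becomes $45,850.

Shipping: $45,850 · Logistics: $16,050 · Assembly: $14,500 · Inspection: $40,750 · Finishing: $29,800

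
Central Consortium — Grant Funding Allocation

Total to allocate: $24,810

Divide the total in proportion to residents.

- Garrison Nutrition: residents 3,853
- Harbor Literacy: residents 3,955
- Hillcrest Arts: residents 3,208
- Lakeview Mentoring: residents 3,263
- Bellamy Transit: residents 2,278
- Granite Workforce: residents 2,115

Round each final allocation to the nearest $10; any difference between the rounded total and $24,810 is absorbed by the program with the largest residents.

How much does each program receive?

Garrison Nutrition: $5,120 | Harbor Literacy: $5,250 | Hillcrest Arts: $4,260 | Lakeview Mentoring: $4,340 | Bellamy Transit: $3,030 | Granite Workforce: $2,810

Residents total: 3,853 + 3,955 + 3,208 + 3,263 + 2,278 + 2,115 = 18,672.
Raw shares: Garrison Nutrition 5,119.59; Harbor Literacy 5,255.12; Hillcrest Arts 4,262.56; Lakeview Mentoring 4,335.64; Bellamy Transit 3,026.84; Granite Workforce 2,810.26.
At nearest $10: Garrison Nutrition $5,120; Harbor Literacy $5,260; Hillcrest Arts $4,260; Lakeview Mentoring $4,340; Bellamy Transit $3,030; Granite Workforce $2,810. Sum = $24,820.
Difference $24,810 − $24,820 = −$10 applied to largest residents (Harbor Literacy): Harbor Literacy becomes $5,250.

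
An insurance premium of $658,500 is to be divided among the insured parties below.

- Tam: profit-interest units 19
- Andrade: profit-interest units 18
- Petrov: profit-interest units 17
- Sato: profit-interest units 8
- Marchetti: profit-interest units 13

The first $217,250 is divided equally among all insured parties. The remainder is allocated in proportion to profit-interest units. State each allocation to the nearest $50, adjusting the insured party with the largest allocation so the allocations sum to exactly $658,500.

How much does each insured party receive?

Tam: $155,250 · Andrade: $149,350 · Petrov: $143,450 · Sato: $90,500 · Marchetti: $119,950

Equal tier: $217,250 ÷ 5 = $43,450 apiece.
Remainder $441,250 by profit-interest units (total 75): Tam 111,783.33 → $111,800; Andrade 105,900.00 → $105,900; Petrov 100,016.67 → $100,000; Sato 47,066.67 → $47,050; Marchetti 76,483.33 → $76,500.
Totals: Tam $43,450 + $111,800 = $155,250; Andrade $43,450 + $105,900 = $149,350; Petrov $43,450 + $100,000 = $143,450; Sato $43,450 + $47,050 = $90,500; Marchetti $43,450 + $76,500 = $119,950.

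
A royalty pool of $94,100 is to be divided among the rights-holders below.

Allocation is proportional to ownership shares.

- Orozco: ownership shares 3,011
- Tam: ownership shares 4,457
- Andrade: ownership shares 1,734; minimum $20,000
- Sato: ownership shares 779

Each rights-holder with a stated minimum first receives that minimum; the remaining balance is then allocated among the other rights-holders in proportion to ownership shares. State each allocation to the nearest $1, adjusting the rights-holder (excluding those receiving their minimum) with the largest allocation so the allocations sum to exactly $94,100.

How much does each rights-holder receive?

Orozco: $27,054; Tam: $40,047; Andrade: $20,000; Sato: $6,999

Guaranteed amounts: Andrade $20,000. Residual $74,100.
Residual split over remaining ownership shares 8,247: Orozco 27,054.09 → $27,054; Tam 40,046.53 → $40,047; Sato 6,999.38 → $6,999.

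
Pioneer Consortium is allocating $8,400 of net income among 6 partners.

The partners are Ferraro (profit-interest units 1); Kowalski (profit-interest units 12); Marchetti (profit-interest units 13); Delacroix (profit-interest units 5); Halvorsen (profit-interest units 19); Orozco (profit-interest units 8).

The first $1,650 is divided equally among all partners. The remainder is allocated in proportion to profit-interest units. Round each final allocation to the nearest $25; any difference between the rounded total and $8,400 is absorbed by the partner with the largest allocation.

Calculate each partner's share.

Ferraro: $400 · Kowalski: $1,675 · Marchetti: $1,800 · Delacroix: $850 · Halvorsen: $2,475 · Orozco: $1,200

$1,650 shared equally gives $275 per partner.
Remainder $6,750 by profit-interest units (total 58): Ferraro 116.38 → $125; Kowalski 1,396.55 → $1,400; Marchetti 1,512.93 → $1,525; Delacroix 581.90 → $575; Halvorsen 2,211.21 → $2,200; Orozco 931.03 → $925.
Totals: Ferraro $275 + $125 = $400; Kowalski $275 + $1,400 = $1,675; Marchetti $275 + $1,525 = $1,800; Delacroix $275 + $575 = $850; Halvorsen $275 + $2,200 = $2,475; Orozco $275 + $925 = $1,200.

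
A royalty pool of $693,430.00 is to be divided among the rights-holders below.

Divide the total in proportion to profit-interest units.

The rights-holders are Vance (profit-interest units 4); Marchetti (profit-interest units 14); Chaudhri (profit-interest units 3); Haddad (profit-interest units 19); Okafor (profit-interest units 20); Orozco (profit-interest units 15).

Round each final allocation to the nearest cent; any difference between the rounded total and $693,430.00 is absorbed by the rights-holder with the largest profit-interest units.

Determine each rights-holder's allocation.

Vance: $36,982.93 · Marchetti: $129,440.27 · Chaudhri: $27,737.20 · Haddad: $175,668.93 · Okafor: $184,914.67 · Orozco: $138,686.00

Profit-interest units total: 4 + 14 + 3 + 19 + 20 + 15 = 75.
Proportional shares: Vance 36,982.9333; Marchetti 129,440.2667; Chaudhri 27,737.2000; Haddad 175,668.9333; Okafor 184,914.6667; Orozco 138,686.0000.
Rounded to nearest cent: Vance $36,982.93; Marchetti $129,440.27; Chaudhri $27,737.20; Haddad $175,668.93; Okafor $184,914.67; Orozco $138,686.00. Sum = $693,430.00.
Sum already equals the total — no adjustment.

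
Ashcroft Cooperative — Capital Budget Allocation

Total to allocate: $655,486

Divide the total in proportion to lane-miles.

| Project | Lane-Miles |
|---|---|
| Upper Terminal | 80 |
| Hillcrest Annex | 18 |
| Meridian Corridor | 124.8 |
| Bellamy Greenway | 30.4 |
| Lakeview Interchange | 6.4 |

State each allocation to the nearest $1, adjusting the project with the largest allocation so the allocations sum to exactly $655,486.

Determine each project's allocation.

Upper Terminal: $201,999 | Hillcrest Annex: $45,450 | Meridian Corridor: $315,117 | Bellamy Greenway: $76,760 | Lakeview Interchange: $16,160

Lane-miles total: 259.6.
Raw shares: Upper Terminal 80/259.6 × $655,486 = 201,998.77; Hillcrest Annex 18/259.6 × $655,486 = 45,449.72; Meridian Corridor 124.8/259.6 × $655,486 = 315,118.08; Bellamy Greenway 30.4/259.6 × $655,486 = 76,759.53; Lakeview Interchange 6.4/259.6 × $655,486 = 16,159.90.
At nearest $1: Upper Terminal $201,999; Hillcrest Annex $45,450; Meridian Corridor $315,118; Bellamy Greenway $76,760; Lakeview Interchange $16,160. Sum = $655,487.
Difference $655,486 − $655,487 = −$1 applied to largest allocation (Meridian Corridor): Meridian Corridor becomes $315,117.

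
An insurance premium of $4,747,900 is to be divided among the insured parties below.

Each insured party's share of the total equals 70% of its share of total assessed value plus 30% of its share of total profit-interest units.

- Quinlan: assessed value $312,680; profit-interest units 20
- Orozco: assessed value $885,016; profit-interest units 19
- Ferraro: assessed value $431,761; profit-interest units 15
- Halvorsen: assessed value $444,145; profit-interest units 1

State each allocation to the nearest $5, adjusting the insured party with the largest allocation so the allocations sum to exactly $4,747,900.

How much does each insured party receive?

Quinlan: $1,019,110 | Orozco: $1,910,540 | Ferraro: $1,080,485 | Halvorsen: $737,765

Assessed value total 2,073,602; profit-interest units total 55.
Blended shares (70% assessed value + 30% profit-interest units): Quinlan 0.2146; Orozco 0.4024; Ferraro 0.2276; Halvorsen 0.1554.
Proportional shares: Quinlan 1,019,110.31; Orozco 1,910,541.97; Ferraro 1,080,482.90; Halvorsen 737,764.83.
Rounded to nearest $5: Quinlan $1,019,110; Orozco $1,910,540; Ferraro $1,080,485; Halvorsen $737,765. Sum = $4,747,900.
Sum already equals the total — no adjustment.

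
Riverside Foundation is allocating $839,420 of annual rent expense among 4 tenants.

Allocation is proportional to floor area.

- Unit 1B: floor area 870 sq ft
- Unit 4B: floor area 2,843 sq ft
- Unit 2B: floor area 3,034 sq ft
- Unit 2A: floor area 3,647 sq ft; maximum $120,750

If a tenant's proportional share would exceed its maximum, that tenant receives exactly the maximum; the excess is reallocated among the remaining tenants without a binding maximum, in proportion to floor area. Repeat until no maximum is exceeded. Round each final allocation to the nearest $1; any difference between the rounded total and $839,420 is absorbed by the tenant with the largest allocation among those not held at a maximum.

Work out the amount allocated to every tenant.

Unit 1B: $92,670; Unit 4B: $302,828; Unit 2B: $323,172; Unit 2A: $120,750

Total floor area = 10,394.
Pro-rata shares before constraints: Unit 1B 70,261.25; Unit 4B 229,600.83; Unit 2B 245,026.00; Unit 2A 294,531.92.
Cap binds for Unit 2A ($120,750); residual $718,670 reallocated over remaining floor area 6,747.
Redistributed shares: Unit 1B 92,669.76 → $92,670; Unit 4B 302,827.75 → $302,828; Unit 2B 323,172.49 → $323,172.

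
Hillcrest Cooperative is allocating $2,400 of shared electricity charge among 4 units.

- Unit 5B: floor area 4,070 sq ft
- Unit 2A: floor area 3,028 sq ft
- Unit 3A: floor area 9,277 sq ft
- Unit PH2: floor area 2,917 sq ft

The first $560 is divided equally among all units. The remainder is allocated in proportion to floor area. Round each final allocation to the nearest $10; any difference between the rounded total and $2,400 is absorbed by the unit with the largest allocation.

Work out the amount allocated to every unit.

$560 shared equally gives $140 per unit.
Remainder $1,840 by floor area (total 19,292): Unit 5B 388.18 → $390; Unit 2A 288.80 → $290; Unit 3A 884.81 → $880; Unit PH2 278.21 → $280.
Totals: Unit 5B $140 + $390 = $530; Unit 2A $140 + $290 = $430; Unit 3A $140 + $880 = $1,020; Unit PH2 $140 + $280 = $420.

Unit 5B: $530; Unit 2A: $430; Unit 3A: $1,020; Unit PH2: $420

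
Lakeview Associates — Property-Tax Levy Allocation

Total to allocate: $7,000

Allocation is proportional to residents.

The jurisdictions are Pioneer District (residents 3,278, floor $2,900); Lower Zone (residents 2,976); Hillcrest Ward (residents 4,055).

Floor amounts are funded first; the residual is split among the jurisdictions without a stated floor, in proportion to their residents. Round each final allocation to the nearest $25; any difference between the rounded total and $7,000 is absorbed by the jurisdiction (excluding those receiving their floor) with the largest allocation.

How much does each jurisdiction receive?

Minimums first: Pioneer District $2,900. Residual $4,100.
Residual split over remaining residents 7,031: Lower Zone 1,735.40 → $1,725; Hillcrest Ward 2,364.60 → $2,375.

Pioneer District: $2,900 · Lower Zone: $1,725 · Hillcrest Ward: $2,375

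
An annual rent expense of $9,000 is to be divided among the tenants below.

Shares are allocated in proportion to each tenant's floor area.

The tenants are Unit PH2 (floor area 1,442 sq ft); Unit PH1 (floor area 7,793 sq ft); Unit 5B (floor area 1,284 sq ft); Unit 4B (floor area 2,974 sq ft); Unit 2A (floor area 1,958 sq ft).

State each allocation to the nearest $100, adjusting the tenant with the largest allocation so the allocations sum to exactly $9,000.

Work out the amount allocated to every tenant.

Floor area total: 15,451.
Proportional shares: Unit PH2 1,442/15,451 × $9,000 = 839.95; Unit PH1 7,793/15,451 × $9,000 = 4,539.32; Unit 5B 1,284/15,451 × $9,000 = 747.91; Unit 4B 2,974/15,451 × $9,000 = 1,732.32; Unit 2A 1,958/15,451 × $9,000 = 1,140.51.
After rounding ($100): Unit PH2 $800; Unit PH1 $4,500; Unit 5B $700; Unit 4B $1,700; Unit 2A $1,100. Sum = $8,800.
Difference $9,000 − $8,800 = +$200 applied to largest allocation (Unit PH1): Unit PH1 becomes $4,700.

Unit PH2: $800 | Unit PH1: $4,700 | Unit 5B: $700 | Unit 4B: $1,700 | Unit 2A: $1,100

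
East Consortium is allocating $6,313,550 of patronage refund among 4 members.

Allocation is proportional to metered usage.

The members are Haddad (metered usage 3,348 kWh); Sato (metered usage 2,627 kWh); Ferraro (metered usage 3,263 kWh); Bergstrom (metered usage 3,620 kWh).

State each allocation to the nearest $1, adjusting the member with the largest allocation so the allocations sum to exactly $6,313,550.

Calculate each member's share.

Metered usage total: 12,858.
Raw shares: Haddad 3,348/12,858 × $6,313,550 = 1,643,938.82; Sato 2,627/12,858 × $6,313,550 = 1,289,912.57; Ferraro 3,263/12,858 × $6,313,550 = 1,602,202.03; Bergstrom 3,620/12,858 × $6,313,550 = 1,777,496.58.
At nearest $1: Haddad $1,643,939; Sato $1,289,913; Ferraro $1,602,202; Bergstrom $1,777,497. Sum = $6,313,551.
Difference $6,313,550 − $6,313,551 = −$1 applied to largest allocation (Bergstrom): Bergstrom becomes $1,777,496.

Haddad: $1,643,939; Sato: $1,289,913; Ferraro: $1,602,202; Bergstrom: $1,777,496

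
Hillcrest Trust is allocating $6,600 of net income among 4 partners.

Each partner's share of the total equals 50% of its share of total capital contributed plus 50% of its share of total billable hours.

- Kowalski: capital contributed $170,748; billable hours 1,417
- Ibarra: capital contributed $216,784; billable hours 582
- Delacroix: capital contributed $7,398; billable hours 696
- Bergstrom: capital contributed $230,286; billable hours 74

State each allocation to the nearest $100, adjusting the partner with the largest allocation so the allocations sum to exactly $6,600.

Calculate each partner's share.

Capital contributed total 625,216; billable hours total 2,769.
Composite weights (50% capital contributed + 50% billable hours): Kowalski 0.3924; Ibarra 0.2785; Delacroix 0.1316; Bergstrom 0.1975.
Pro-rata amounts: Kowalski 2,589.97; Ibarra 1,837.83; Delacroix 868.52; Bergstrom 1,303.68.
Rounded to nearest $100: Kowalski $2,600; Ibarra $1,800; Delacroix $900; Bergstrom $1,300. Sum = $6,600.
Sum already equals the total — no adjustment.

Kowalski: $2,600 | Ibarra: $1,800 | Delacroix: $900 | Bergstrom: $1,300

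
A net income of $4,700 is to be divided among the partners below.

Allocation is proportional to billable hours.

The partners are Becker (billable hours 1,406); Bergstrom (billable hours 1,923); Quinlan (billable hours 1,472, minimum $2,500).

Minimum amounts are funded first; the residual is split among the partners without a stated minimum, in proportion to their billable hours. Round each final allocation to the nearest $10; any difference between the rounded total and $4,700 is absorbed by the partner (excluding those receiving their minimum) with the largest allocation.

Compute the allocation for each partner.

Becker: $930; Bergstrom: $1,270; Quinlan: $2,500

Fund the minimums — Quinlan $2,500. Remaining pool $2,200.
Remaining pool split over remaining billable hours 3,329: Becker 929.17 → $930; Bergstrom 1,270.83 → $1,270.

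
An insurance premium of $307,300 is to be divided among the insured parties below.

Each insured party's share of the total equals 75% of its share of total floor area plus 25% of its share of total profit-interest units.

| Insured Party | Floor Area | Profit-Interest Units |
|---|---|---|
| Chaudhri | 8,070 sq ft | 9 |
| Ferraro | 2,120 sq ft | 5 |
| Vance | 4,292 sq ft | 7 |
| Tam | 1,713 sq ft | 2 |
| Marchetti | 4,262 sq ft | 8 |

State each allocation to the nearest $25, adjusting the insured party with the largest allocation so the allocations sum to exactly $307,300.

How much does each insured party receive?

Chaudhri: $113,225 | Ferraro: $36,275 | Vance: $65,700 | Tam: $24,250 | Marchetti: $67,850

Floor area total 20,457; profit-interest units total 31.
Blended shares (75% floor area + 25% profit-interest units): Chaudhri 0.3684; Ferraro 0.1180; Vance 0.2138; Tam 0.0789; Marchetti 0.2208.
Unrounded shares: Chaudhri 113,223.19; Ferraro 36,275.72; Vance 65,702.60; Tam 24,255.65; Marchetti 67,842.84.
After rounding ($25): Chaudhri $113,225; Ferraro $36,275; Vance $65,700; Tam $24,250; Marchetti $67,850. Sum = $307,300.
Sum already equals the total — no adjustment.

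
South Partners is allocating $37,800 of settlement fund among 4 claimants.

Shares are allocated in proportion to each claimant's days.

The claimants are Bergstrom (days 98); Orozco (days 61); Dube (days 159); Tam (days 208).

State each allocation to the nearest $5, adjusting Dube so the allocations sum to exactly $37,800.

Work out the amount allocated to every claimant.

Days total: 526.
Raw shares: Bergstrom 98/526 × $37,800 = 7,042.59; Orozco 61/526 × $37,800 = 4,383.65; Dube 159/526 × $37,800 = 11,426.24; Tam 208/526 × $37,800 = 14,947.53.
At nearest $5: Bergstrom $7,045; Orozco $4,385; Dube $11,425; Tam $14,950. Sum = $37,805.
Difference $37,800 − $37,805 = −$5 applied to Dube: Dube becomes $11,420.

Bergstrom: $7,045; Orozco: $4,385; Dube: $11,420; Tam: $14,950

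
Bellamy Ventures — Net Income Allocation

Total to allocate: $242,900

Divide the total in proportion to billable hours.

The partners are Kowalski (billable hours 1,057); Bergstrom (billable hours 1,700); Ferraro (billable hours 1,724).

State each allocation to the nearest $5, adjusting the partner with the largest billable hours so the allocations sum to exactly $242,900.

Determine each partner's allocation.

Kowalski: $57,295 · Bergstrom: $92,150 · Ferraro: $93,455

Total billable hours = 4,481.
Pro-rata amounts: Kowalski 1,057/4,481 × $242,900 = 57,296.43; Bergstrom 1,700/4,481 × $242,900 = 92,151.31; Ferraro 1,724/4,481 × $242,900 = 93,452.27.
After rounding ($5): Kowalski $57,295; Bergstrom $92,150; Ferraro $93,450. Sum = $242,895.
Difference $242,900 − $242,895 = +$5 applied to largest billable hours (Ferraro): Ferraro becomes $93,455.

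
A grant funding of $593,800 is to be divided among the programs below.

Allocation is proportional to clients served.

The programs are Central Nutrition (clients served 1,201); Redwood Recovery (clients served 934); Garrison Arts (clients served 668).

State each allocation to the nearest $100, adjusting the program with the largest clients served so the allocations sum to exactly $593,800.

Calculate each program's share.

Central Nutrition: $254,400 · Redwood Recovery: $197,900 · Garrison Arts: $141,500

Sum of clients served: 1,201 + 934 + 668 = 2,803.
Raw shares: Central Nutrition 254,425.19; Redwood Recovery 197,862.72; Garrison Arts 141,512.09.
At nearest $100: Central Nutrition $254,400; Redwood Recovery $197,900; Garrison Arts $141,500. Sum = $593,800.
Sum already equals the total — no adjustment.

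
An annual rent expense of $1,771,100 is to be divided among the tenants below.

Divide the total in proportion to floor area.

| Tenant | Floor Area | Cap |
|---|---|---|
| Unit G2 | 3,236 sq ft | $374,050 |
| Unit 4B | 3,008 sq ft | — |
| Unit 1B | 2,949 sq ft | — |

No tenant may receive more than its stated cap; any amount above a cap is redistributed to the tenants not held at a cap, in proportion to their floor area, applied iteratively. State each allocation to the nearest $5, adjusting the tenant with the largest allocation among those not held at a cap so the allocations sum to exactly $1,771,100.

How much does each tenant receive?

Unit G2: $374,050 · Unit 4B: $705,445 · Unit 1B: $691,605

Sum of floor area: 9,193.
Unconstrained shares: Unit G2 623,439.53; Unit 4B 579,513.63; Unit 1B 568,146.84.
Held at cap: Unit G2 ($374,050); remaining pool $1,397,050 reallocated over remaining floor area 5,957.
Redistributed shares: Unit 4B 705,443.41 → $705,445; Unit 1B 691,606.59 → $691,605.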